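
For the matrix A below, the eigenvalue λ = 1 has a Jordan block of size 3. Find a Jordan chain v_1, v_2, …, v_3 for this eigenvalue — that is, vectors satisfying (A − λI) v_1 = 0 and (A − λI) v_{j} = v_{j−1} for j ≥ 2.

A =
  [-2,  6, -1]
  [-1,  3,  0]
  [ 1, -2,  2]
A Jordan chain for λ = 1 of length 3:
v_1 = (2, 1, 0)ᵀ
v_2 = (-3, -1, 1)ᵀ
v_3 = (1, 0, 0)ᵀ

Let N = A − (1)·I. We want v_3 with N^3 v_3 = 0 but N^2 v_3 ≠ 0; then v_{j-1} := N · v_j for j = 3, …, 2.

Pick v_3 = (1, 0, 0)ᵀ.
Then v_2 = N · v_3 = (-3, -1, 1)ᵀ.
Then v_1 = N · v_2 = (2, 1, 0)ᵀ.

Sanity check: (A − (1)·I) v_1 = (0, 0, 0)ᵀ = 0. ✓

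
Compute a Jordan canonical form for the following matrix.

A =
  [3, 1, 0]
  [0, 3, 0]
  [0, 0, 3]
J_2(3) ⊕ J_1(3)

The characteristic polynomial is
  det(x·I − A) = x^3 - 9*x^2 + 27*x - 27 = (x - 3)^3

Eigenvalues and multiplicities (the geometric multiplicity of λ is n − rank(A − λI), which equals the number of Jordan blocks for λ):
  λ = 3: algebraic multiplicity = 3, geometric multiplicity = 2

Determining the block sizes for each eigenvalue:
  λ = 3: 2 blocks summing to 3 forces exactly one block of size 2 and the rest size 1 → block sizes [2, 1]

Assembling the blocks gives a Jordan form
J =
  [3, 1, 0]
  [0, 3, 0]
  [0, 0, 3]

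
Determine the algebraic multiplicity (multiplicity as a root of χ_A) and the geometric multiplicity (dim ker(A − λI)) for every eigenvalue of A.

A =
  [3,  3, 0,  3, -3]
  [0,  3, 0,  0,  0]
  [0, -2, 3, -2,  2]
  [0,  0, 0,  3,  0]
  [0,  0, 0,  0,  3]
λ = 3: alg = 5, geom = 4

Step 1 — factor the characteristic polynomial to read off the algebraic multiplicities:
  χ_A(x) = (x - 3)^5

Step 2 — compute geometric multiplicities via the rank-nullity identity g(λ) = n − rank(A − λI):
  rank(A − (3)·I) = 1, so dim ker(A − (3)·I) = n − 1 = 4

Summary:
  λ = 3: algebraic multiplicity = 5, geometric multiplicity = 4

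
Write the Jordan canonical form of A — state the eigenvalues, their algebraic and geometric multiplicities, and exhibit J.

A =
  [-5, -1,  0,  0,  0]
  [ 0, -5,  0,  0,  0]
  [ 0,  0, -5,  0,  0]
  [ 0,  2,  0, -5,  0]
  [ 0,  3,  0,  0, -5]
J_2(-5) ⊕ J_1(-5) ⊕ J_1(-5) ⊕ J_1(-5)

The characteristic polynomial is
  det(x·I − A) = x^5 + 25*x^4 + 250*x^3 + 1250*x^2 + 3125*x + 3125 = (x + 5)^5

Eigenvalues and multiplicities (the geometric multiplicity of λ is n − rank(A − λI), which equals the number of Jordan blocks for λ):
  λ = -5: algebraic multiplicity = 5, geometric multiplicity = 4

Determining the block sizes for each eigenvalue:
  λ = -5: 4 blocks summing to 5 forces exactly one block of size 2 and the rest size 1 → block sizes [2, 1, 1, 1]

Assembling the blocks gives a Jordan form
J =
  [-5,  1,  0,  0,  0]
  [ 0, -5,  0,  0,  0]
  [ 0,  0, -5,  0,  0]
  [ 0,  0,  0, -5,  0]
  [ 0,  0,  0,  0, -5]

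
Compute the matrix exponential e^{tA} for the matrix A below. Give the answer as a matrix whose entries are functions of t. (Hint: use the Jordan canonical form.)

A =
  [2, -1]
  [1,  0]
e^{tA} =
  [t*exp(t) + exp(t), -t*exp(t)]
  [t*exp(t), -t*exp(t) + exp(t)]

Strategy: write A = P · J · P⁻¹ where J is a Jordan canonical form, so e^{tA} = P · e^{tJ} · P⁻¹, and e^{tJ} can be computed block-by-block.

A has Jordan form
J =
  [1, 1]
  [0, 1]
(up to reordering of blocks).

Per-block formulas:
  For a 2×2 Jordan block J_2(1): exp(t · J_2(1)) = e^(1t)·(I + t·N), where N is the 2×2 nilpotent shift.

After assembling e^{tJ} and conjugating by P, we get:

e^{tA} =
  [t*exp(t) + exp(t), -t*exp(t)]
  [t*exp(t), -t*exp(t) + exp(t)]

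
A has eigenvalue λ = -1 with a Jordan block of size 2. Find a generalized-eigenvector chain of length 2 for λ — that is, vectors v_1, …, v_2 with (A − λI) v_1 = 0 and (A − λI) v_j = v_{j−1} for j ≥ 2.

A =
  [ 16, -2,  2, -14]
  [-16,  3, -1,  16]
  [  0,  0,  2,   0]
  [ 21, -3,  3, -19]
A Jordan chain for λ = -1 of length 2:
v_1 = (-2, 4, 0, -3)ᵀ
v_2 = (0, 1, 0, 0)ᵀ

Let N = A − (-1)·I. We want v_2 with N^2 v_2 = 0 but N^1 v_2 ≠ 0; then v_{j-1} := N · v_j for j = 2, …, 2.

Pick v_2 = (0, 1, 0, 0)ᵀ.
Then v_1 = N · v_2 = (-2, 4, 0, -3)ᵀ.

Sanity check: (A − (-1)·I) v_1 = (0, 0, 0, 0)ᵀ = 0. ✓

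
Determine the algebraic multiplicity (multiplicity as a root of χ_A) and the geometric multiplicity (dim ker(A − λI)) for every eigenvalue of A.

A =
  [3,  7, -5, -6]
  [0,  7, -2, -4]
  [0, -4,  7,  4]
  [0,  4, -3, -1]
λ = 3: alg = 2, geom = 1; λ = 5: alg = 2, geom = 1

Step 1 — factor the characteristic polynomial to read off the algebraic multiplicities:
  χ_A(x) = (x - 5)^2*(x - 3)^2

Step 2 — compute geometric multiplicities via the rank-nullity identity g(λ) = n − rank(A − λI):
  rank(A − (3)·I) = 3, so dim ker(A − (3)·I) = n − 3 = 1
  rank(A − (5)·I) = 3, so dim ker(A − (5)·I) = n − 3 = 1

Summary:
  λ = 3: algebraic multiplicity = 2, geometric multiplicity = 1
  λ = 5: algebraic multiplicity = 2, geometric multiplicity = 1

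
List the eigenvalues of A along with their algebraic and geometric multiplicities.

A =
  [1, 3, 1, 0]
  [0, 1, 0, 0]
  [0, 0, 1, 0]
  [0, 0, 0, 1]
λ = 1: alg = 4, geom = 3

Step 1 — factor the characteristic polynomial to read off the algebraic multiplicities:
  χ_A(x) = (x - 1)^4

Step 2 — compute geometric multiplicities via the rank-nullity identity g(λ) = n − rank(A − λI):
  rank(A − (1)·I) = 1, so dim ker(A − (1)·I) = n − 1 = 3

Summary:
  λ = 1: algebraic multiplicity = 4, geometric multiplicity = 3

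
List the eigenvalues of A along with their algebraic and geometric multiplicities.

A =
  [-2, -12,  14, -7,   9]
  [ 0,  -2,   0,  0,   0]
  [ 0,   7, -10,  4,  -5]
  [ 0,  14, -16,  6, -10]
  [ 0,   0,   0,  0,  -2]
λ = -2: alg = 5, geom = 3

Step 1 — factor the characteristic polynomial to read off the algebraic multiplicities:
  χ_A(x) = (x + 2)^5

Step 2 — compute geometric multiplicities via the rank-nullity identity g(λ) = n − rank(A − λI):
  rank(A − (-2)·I) = 2, so dim ker(A − (-2)·I) = n − 2 = 3

Summary:
  λ = -2: algebraic multiplicity = 5, geometric multiplicity = 3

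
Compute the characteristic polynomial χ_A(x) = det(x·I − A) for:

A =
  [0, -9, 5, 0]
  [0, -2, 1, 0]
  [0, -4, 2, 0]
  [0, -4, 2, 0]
x^4

Expanding det(x·I − A) (e.g. by cofactor expansion or by noting that A is similar to its Jordan form J, which has the same characteristic polynomial as A) gives
  χ_A(x) = x^4
which factors as x^4. The eigenvalues (with algebraic multiplicities) are λ = 0 with multiplicity 4.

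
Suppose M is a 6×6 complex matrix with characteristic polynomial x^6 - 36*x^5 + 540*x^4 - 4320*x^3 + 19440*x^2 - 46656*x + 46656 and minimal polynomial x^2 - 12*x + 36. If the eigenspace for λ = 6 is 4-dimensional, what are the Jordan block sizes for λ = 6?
Block sizes for λ = 6: [2, 2, 1, 1]

Step 1 — from the characteristic polynomial, algebraic multiplicity of λ = 6 is 6. From dim ker(M − (6)·I) = 4, there are exactly 4 Jordan blocks for λ = 6.
Step 2 — from the minimal polynomial, the factor (x − 6)^2 tells us the largest block for λ = 6 has size 2.
Step 3 — with total size 6, 4 blocks, and largest block 2, the block sizes (in nonincreasing order) are [2, 2, 1, 1].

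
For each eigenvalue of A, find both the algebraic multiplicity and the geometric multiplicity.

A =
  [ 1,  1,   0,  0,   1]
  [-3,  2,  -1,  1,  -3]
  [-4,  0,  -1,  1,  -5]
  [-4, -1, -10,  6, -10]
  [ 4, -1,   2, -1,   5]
λ = 1: alg = 3, geom = 1; λ = 5: alg = 2, geom = 1

Step 1 — factor the characteristic polynomial to read off the algebraic multiplicities:
  χ_A(x) = (x - 5)^2*(x - 1)^3

Step 2 — compute geometric multiplicities via the rank-nullity identity g(λ) = n − rank(A − λI):
  rank(A − (1)·I) = 4, so dim ker(A − (1)·I) = n − 4 = 1
  rank(A − (5)·I) = 4, so dim ker(A − (5)·I) = n − 4 = 1

Summary:
  λ = 1: algebraic multiplicity = 3, geometric multiplicity = 1
  λ = 5: algebraic multiplicity = 2, geometric multiplicity = 1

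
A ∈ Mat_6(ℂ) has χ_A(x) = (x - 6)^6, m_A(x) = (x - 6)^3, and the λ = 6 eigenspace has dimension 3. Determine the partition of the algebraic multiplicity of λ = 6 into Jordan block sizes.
Block sizes for λ = 6: [3, 2, 1]

Step 1 — from the characteristic polynomial, algebraic multiplicity of λ = 6 is 6. From dim ker(A − (6)·I) = 3, there are exactly 3 Jordan blocks for λ = 6.
Step 2 — from the minimal polynomial, the factor (x − 6)^3 tells us the largest block for λ = 6 has size 3.
Step 3 — with total size 6, 3 blocks, and largest block 3, the block sizes (in nonincreasing order) are [3, 2, 1].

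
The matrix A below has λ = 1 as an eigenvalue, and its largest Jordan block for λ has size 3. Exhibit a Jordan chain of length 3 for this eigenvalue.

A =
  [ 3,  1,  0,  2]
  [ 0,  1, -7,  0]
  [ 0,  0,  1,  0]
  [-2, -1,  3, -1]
A Jordan chain for λ = 1 of length 3:
v_1 = (-1, 0, 0, 1)ᵀ
v_2 = (0, -7, 0, 3)ᵀ
v_3 = (0, 0, 1, 0)ᵀ

Let N = A − (1)·I. We want v_3 with N^3 v_3 = 0 but N^2 v_3 ≠ 0; then v_{j-1} := N · v_j for j = 3, …, 2.

Pick v_3 = (0, 0, 1, 0)ᵀ.
Then v_2 = N · v_3 = (0, -7, 0, 3)ᵀ.
Then v_1 = N · v_2 = (-1, 0, 0, 1)ᵀ.

Sanity check: (A − (1)·I) v_1 = (0, 0, 0, 0)ᵀ = 0. ✓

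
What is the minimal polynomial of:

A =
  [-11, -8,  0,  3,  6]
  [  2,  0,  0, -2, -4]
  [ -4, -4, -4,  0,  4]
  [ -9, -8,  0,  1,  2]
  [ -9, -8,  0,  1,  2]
x^3 + 8*x^2 + 16*x

The characteristic polynomial is χ_A(x) = x^2*(x + 4)^3, so the eigenvalues are known. The minimal polynomial is
  m_A(x) = Π_λ (x − λ)^{k_λ}
where k_λ is the size of the *largest* Jordan block for λ (equivalently, the smallest k with (A − λI)^k v = 0 for every generalised eigenvector v of λ).

  λ = -4: largest Jordan block has size 2, contributing (x + 4)^2
  λ = 0: largest Jordan block has size 1, contributing (x − 0)

So m_A(x) = x*(x + 4)^2 = x^3 + 8*x^2 + 16*x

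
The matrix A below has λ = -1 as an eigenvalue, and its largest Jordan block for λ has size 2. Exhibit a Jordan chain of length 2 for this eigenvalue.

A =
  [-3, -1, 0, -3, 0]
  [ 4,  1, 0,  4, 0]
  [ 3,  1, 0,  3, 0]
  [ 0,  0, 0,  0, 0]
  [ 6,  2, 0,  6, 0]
A Jordan chain for λ = -1 of length 2:
v_1 = (-1, 2, 1, 0, 2)ᵀ
v_2 = (0, 1, 0, 0, 0)ᵀ

Let N = A − (-1)·I. We want v_2 with N^2 v_2 = 0 but N^1 v_2 ≠ 0; then v_{j-1} := N · v_j for j = 2, …, 2.

Pick v_2 = (0, 1, 0, 0, 0)ᵀ.
Then v_1 = N · v_2 = (-1, 2, 1, 0, 2)ᵀ.

Sanity check: (A − (-1)·I) v_1 = (0, 0, 0, 0, 0)ᵀ = 0. ✓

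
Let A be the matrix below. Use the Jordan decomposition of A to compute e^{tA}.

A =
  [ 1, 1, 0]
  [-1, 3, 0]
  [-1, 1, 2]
e^{tA} =
  [-t*exp(2*t) + exp(2*t), t*exp(2*t), 0]
  [-t*exp(2*t), t*exp(2*t) + exp(2*t), 0]
  [-t*exp(2*t), t*exp(2*t), exp(2*t)]

Strategy: write A = P · J · P⁻¹ where J is a Jordan canonical form, so e^{tA} = P · e^{tJ} · P⁻¹, and e^{tJ} can be computed block-by-block.

A has Jordan form
J =
  [2, 1, 0]
  [0, 2, 0]
  [0, 0, 2]
(up to reordering of blocks).

Per-block formulas:
  For a 1×1 block at λ = 2: exp(t · [2]) = [e^(2t)].
  For a 2×2 Jordan block J_2(2): exp(t · J_2(2)) = e^(2t)·(I + t·N), where N is the 2×2 nilpotent shift.

After assembling e^{tJ} and conjugating by P, we get:

e^{tA} =
  [-t*exp(2*t) + exp(2*t), t*exp(2*t), 0]
  [-t*exp(2*t), t*exp(2*t) + exp(2*t), 0]
  [-t*exp(2*t), t*exp(2*t), exp(2*t)]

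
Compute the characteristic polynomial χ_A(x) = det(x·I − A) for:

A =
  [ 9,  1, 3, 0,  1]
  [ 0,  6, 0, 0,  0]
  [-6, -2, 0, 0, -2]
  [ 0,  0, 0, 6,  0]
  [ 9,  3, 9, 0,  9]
x^5 - 30*x^4 + 360*x^3 - 2160*x^2 + 6480*x - 7776

Expanding det(x·I − A) (e.g. by cofactor expansion or by noting that A is similar to its Jordan form J, which has the same characteristic polynomial as A) gives
  χ_A(x) = x^5 - 30*x^4 + 360*x^3 - 2160*x^2 + 6480*x - 7776
which factors as (x - 6)^5. The eigenvalues (with algebraic multiplicities) are λ = 6 with multiplicity 5.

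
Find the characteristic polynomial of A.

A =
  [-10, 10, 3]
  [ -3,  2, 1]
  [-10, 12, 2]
x^3 + 6*x^2 + 12*x + 8

Expanding det(x·I − A) (e.g. by cofactor expansion or by noting that A is similar to its Jordan form J, which has the same characteristic polynomial as A) gives
  χ_A(x) = x^3 + 6*x^2 + 12*x + 8
which factors as (x + 2)^3. The eigenvalues (with algebraic multiplicities) are λ = -2 with multiplicity 3.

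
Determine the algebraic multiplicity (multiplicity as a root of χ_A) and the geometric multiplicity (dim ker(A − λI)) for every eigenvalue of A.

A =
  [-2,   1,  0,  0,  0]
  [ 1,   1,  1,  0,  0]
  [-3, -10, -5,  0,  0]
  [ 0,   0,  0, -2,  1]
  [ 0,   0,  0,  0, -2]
λ = -2: alg = 5, geom = 2

Step 1 — factor the characteristic polynomial to read off the algebraic multiplicities:
  χ_A(x) = (x + 2)^5

Step 2 — compute geometric multiplicities via the rank-nullity identity g(λ) = n − rank(A − λI):
  rank(A − (-2)·I) = 3, so dim ker(A − (-2)·I) = n − 3 = 2

Summary:
  λ = -2: algebraic multiplicity = 5, geometric multiplicity = 2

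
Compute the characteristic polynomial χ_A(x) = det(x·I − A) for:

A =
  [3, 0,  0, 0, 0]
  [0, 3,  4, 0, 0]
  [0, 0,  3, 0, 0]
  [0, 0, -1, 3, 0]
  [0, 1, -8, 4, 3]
x^5 - 15*x^4 + 90*x^3 - 270*x^2 + 405*x - 243

Expanding det(x·I − A) (e.g. by cofactor expansion or by noting that A is similar to its Jordan form J, which has the same characteristic polynomial as A) gives
  χ_A(x) = x^5 - 15*x^4 + 90*x^3 - 270*x^2 + 405*x - 243
which factors as (x - 3)^5. The eigenvalues (with algebraic multiplicities) are λ = 3 with multiplicity 5.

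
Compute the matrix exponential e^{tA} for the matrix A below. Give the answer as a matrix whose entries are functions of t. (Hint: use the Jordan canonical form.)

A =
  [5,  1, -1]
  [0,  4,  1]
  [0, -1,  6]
e^{tA} =
  [exp(5*t), t*exp(5*t), -t*exp(5*t)]
  [0, -t*exp(5*t) + exp(5*t), t*exp(5*t)]
  [0, -t*exp(5*t), t*exp(5*t) + exp(5*t)]

Strategy: write A = P · J · P⁻¹ where J is a Jordan canonical form, so e^{tA} = P · e^{tJ} · P⁻¹, and e^{tJ} can be computed block-by-block.

A has Jordan form
J =
  [5, 1, 0]
  [0, 5, 0]
  [0, 0, 5]
(up to reordering of blocks).

Per-block formulas:
  For a 2×2 Jordan block J_2(5): exp(t · J_2(5)) = e^(5t)·(I + t·N), where N is the 2×2 nilpotent shift.
  For a 1×1 block at λ = 5: exp(t · [5]) = [e^(5t)].

After assembling e^{tJ} and conjugating by P, we get:

e^{tA} =
  [exp(5*t), t*exp(5*t), -t*exp(5*t)]
  [0, -t*exp(5*t) + exp(5*t), t*exp(5*t)]
  [0, -t*exp(5*t), t*exp(5*t) + exp(5*t)]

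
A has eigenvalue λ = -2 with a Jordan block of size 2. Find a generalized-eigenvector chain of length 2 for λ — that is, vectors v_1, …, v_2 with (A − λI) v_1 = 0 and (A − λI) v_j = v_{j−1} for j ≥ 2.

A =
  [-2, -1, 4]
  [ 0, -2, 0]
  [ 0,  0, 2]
A Jordan chain for λ = -2 of length 2:
v_1 = (-1, 0, 0)ᵀ
v_2 = (0, 1, 0)ᵀ

Let N = A − (-2)·I. We want v_2 with N^2 v_2 = 0 but N^1 v_2 ≠ 0; then v_{j-1} := N · v_j for j = 2, …, 2.

Pick v_2 = (0, 1, 0)ᵀ.
Then v_1 = N · v_2 = (-1, 0, 0)ᵀ.

Sanity check: (A − (-2)·I) v_1 = (0, 0, 0)ᵀ = 0. ✓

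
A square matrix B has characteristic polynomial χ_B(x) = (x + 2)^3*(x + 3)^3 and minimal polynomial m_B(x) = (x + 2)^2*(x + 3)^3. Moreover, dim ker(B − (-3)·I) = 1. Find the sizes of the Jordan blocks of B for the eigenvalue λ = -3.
Block sizes for λ = -3: [3]

Step 1 — from the characteristic polynomial, algebraic multiplicity of λ = -3 is 3. From dim ker(B − (-3)·I) = 1, there are exactly 1 Jordan blocks for λ = -3.
Step 2 — from the minimal polynomial, the factor (x + 3)^3 tells us the largest block for λ = -3 has size 3.
Step 3 — with total size 3, 1 blocks, and largest block 3, the block sizes (in nonincreasing order) are [3].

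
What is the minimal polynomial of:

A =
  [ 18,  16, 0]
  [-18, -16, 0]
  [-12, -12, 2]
x^2 - 2*x

The characteristic polynomial is χ_A(x) = x*(x - 2)^2, so the eigenvalues are known. The minimal polynomial is
  m_A(x) = Π_λ (x − λ)^{k_λ}
where k_λ is the size of the *largest* Jordan block for λ (equivalently, the smallest k with (A − λI)^k v = 0 for every generalised eigenvector v of λ).

  λ = 0: largest Jordan block has size 1, contributing (x − 0)
  λ = 2: largest Jordan block has size 1, contributing (x − 2)

So m_A(x) = x*(x - 2) = x^2 - 2*x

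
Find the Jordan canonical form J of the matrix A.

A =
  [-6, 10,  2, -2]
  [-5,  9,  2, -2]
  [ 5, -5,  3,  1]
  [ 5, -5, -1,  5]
J_1(-1) ⊕ J_2(4) ⊕ J_1(4)

The characteristic polynomial is
  det(x·I − A) = x^4 - 11*x^3 + 36*x^2 - 16*x - 64 = (x - 4)^3*(x + 1)

Eigenvalues and multiplicities (the geometric multiplicity of λ is n − rank(A − λI), which equals the number of Jordan blocks for λ):
  λ = -1: algebraic multiplicity = 1, geometric multiplicity = 1
  λ = 4: algebraic multiplicity = 3, geometric multiplicity = 2

Determining the block sizes for each eigenvalue:
  λ = -1: one block (gm = 1), so the single block has size am = 1 → block sizes [1]
  λ = 4: 2 blocks summing to 3 forces exactly one block of size 2 and the rest size 1 → block sizes [2, 1]

Assembling the blocks gives a Jordan form
J =
  [-1, 0, 0, 0]
  [ 0, 4, 1, 0]
  [ 0, 0, 4, 0]
  [ 0, 0, 0, 4]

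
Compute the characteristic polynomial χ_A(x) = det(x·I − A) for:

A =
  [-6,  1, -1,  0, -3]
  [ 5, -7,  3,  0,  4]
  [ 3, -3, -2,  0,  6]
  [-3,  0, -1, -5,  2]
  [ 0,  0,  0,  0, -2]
x^5 + 22*x^4 + 190*x^3 + 800*x^2 + 1625*x + 1250

Expanding det(x·I − A) (e.g. by cofactor expansion or by noting that A is similar to its Jordan form J, which has the same characteristic polynomial as A) gives
  χ_A(x) = x^5 + 22*x^4 + 190*x^3 + 800*x^2 + 1625*x + 1250
which factors as (x + 2)*(x + 5)^4. The eigenvalues (with algebraic multiplicities) are λ = -5 with multiplicity 4, λ = -2 with multiplicity 1.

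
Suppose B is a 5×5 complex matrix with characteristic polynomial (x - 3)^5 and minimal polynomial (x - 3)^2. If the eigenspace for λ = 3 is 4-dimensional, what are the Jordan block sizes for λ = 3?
Block sizes for λ = 3: [2, 1, 1, 1]

Step 1 — from the characteristic polynomial, algebraic multiplicity of λ = 3 is 5. From dim ker(B − (3)·I) = 4, there are exactly 4 Jordan blocks for λ = 3.
Step 2 — from the minimal polynomial, the factor (x − 3)^2 tells us the largest block for λ = 3 has size 2.
Step 3 — with total size 5, 4 blocks, and largest block 2, the block sizes (in nonincreasing order) are [2, 1, 1, 1].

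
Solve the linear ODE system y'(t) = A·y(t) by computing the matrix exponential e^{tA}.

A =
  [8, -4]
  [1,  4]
e^{tA} =
  [2*t*exp(6*t) + exp(6*t), -4*t*exp(6*t)]
  [t*exp(6*t), -2*t*exp(6*t) + exp(6*t)]

Strategy: write A = P · J · P⁻¹ where J is a Jordan canonical form, so e^{tA} = P · e^{tJ} · P⁻¹, and e^{tJ} can be computed block-by-block.

A has Jordan form
J =
  [6, 1]
  [0, 6]
(up to reordering of blocks).

Per-block formulas:
  For a 2×2 Jordan block J_2(6): exp(t · J_2(6)) = e^(6t)·(I + t·N), where N is the 2×2 nilpotent shift.

After assembling e^{tJ} and conjugating by P, we get:

e^{tA} =
  [2*t*exp(6*t) + exp(6*t), -4*t*exp(6*t)]
  [t*exp(6*t), -2*t*exp(6*t) + exp(6*t)]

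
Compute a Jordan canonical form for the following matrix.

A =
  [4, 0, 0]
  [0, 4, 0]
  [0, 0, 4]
J_1(4) ⊕ J_1(4) ⊕ J_1(4)

The characteristic polynomial is
  det(x·I − A) = x^3 - 12*x^2 + 48*x - 64 = (x - 4)^3

Eigenvalues and multiplicities (the geometric multiplicity of λ is n − rank(A − λI), which equals the number of Jordan blocks for λ):
  λ = 4: algebraic multiplicity = 3, geometric multiplicity = 3

Determining the block sizes for each eigenvalue:
  λ = 4: gm = am = 3, so every block has size 1 → block sizes [1, 1, 1]

Assembling the blocks gives a Jordan form
J =
  [4, 0, 0]
  [0, 4, 0]
  [0, 0, 4]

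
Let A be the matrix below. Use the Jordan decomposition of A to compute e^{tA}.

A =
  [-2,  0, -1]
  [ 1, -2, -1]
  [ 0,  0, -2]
e^{tA} =
  [exp(-2*t), 0, -t*exp(-2*t)]
  [t*exp(-2*t), exp(-2*t), -t^2*exp(-2*t)/2 - t*exp(-2*t)]
  [0, 0, exp(-2*t)]

Strategy: write A = P · J · P⁻¹ where J is a Jordan canonical form, so e^{tA} = P · e^{tJ} · P⁻¹, and e^{tJ} can be computed block-by-block.

A has Jordan form
J =
  [-2,  1,  0]
  [ 0, -2,  1]
  [ 0,  0, -2]
(up to reordering of blocks).

Per-block formulas:
  For a 3×3 Jordan block J_3(-2): exp(t · J_3(-2)) = e^(-2t)·(I + t·N + (t^2/2)·N^2), where N is the 3×3 nilpotent shift.

After assembling e^{tJ} and conjugating by P, we get:

e^{tA} =
  [exp(-2*t), 0, -t*exp(-2*t)]
  [t*exp(-2*t), exp(-2*t), -t^2*exp(-2*t)/2 - t*exp(-2*t)]
  [0, 0, exp(-2*t)]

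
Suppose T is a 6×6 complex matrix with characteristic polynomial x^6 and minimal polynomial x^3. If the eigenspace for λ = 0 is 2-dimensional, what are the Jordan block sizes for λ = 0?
Block sizes for λ = 0: [3, 3]

Step 1 — from the characteristic polynomial, algebraic multiplicity of λ = 0 is 6. From dim ker(T − (0)·I) = 2, there are exactly 2 Jordan blocks for λ = 0.
Step 2 — from the minimal polynomial, the factor (x − 0)^3 tells us the largest block for λ = 0 has size 3.
Step 3 — with total size 6, 2 blocks, and largest block 3, the block sizes (in nonincreasing order) are [3, 3].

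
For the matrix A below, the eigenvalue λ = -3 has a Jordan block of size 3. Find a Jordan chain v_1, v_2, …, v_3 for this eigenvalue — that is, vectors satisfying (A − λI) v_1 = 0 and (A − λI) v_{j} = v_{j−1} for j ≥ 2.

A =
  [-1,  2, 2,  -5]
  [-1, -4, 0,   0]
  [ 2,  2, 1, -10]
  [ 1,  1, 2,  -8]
A Jordan chain for λ = -3 of length 3:
v_1 = (1, -1, 0, 0)ᵀ
v_2 = (2, -1, 2, 1)ᵀ
v_3 = (1, 0, 0, 0)ᵀ

Let N = A − (-3)·I. We want v_3 with N^3 v_3 = 0 but N^2 v_3 ≠ 0; then v_{j-1} := N · v_j for j = 3, …, 2.

Pick v_3 = (1, 0, 0, 0)ᵀ.
Then v_2 = N · v_3 = (2, -1, 2, 1)ᵀ.
Then v_1 = N · v_2 = (1, -1, 0, 0)ᵀ.

Sanity check: (A − (-3)·I) v_1 = (0, 0, 0, 0)ᵀ = 0. ✓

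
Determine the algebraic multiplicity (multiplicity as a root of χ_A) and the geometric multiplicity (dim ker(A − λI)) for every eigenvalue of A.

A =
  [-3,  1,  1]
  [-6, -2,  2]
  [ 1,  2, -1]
λ = -2: alg = 3, geom = 1

Step 1 — factor the characteristic polynomial to read off the algebraic multiplicities:
  χ_A(x) = (x + 2)^3

Step 2 — compute geometric multiplicities via the rank-nullity identity g(λ) = n − rank(A − λI):
  rank(A − (-2)·I) = 2, so dim ker(A − (-2)·I) = n − 2 = 1

Summary:
  λ = -2: algebraic multiplicity = 3, geometric multiplicity = 1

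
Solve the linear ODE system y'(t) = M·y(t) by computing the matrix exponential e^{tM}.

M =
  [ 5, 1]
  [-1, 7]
e^{tM} =
  [-t*exp(6*t) + exp(6*t), t*exp(6*t)]
  [-t*exp(6*t), t*exp(6*t) + exp(6*t)]

Strategy: write M = P · J · P⁻¹ where J is a Jordan canonical form, so e^{tM} = P · e^{tJ} · P⁻¹, and e^{tJ} can be computed block-by-block.

M has Jordan form
J =
  [6, 1]
  [0, 6]
(up to reordering of blocks).

Per-block formulas:
  For a 2×2 Jordan block J_2(6): exp(t · J_2(6)) = e^(6t)·(I + t·N), where N is the 2×2 nilpotent shift.

After assembling e^{tJ} and conjugating by P, we get:

e^{tM} =
  [-t*exp(6*t) + exp(6*t), t*exp(6*t)]
  [-t*exp(6*t), t*exp(6*t) + exp(6*t)]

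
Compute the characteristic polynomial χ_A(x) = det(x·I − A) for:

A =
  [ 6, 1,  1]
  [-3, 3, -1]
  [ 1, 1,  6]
x^3 - 15*x^2 + 75*x - 125

Expanding det(x·I − A) (e.g. by cofactor expansion or by noting that A is similar to its Jordan form J, which has the same characteristic polynomial as A) gives
  χ_A(x) = x^3 - 15*x^2 + 75*x - 125
which factors as (x - 5)^3. The eigenvalues (with algebraic multiplicities) are λ = 5 with multiplicity 3.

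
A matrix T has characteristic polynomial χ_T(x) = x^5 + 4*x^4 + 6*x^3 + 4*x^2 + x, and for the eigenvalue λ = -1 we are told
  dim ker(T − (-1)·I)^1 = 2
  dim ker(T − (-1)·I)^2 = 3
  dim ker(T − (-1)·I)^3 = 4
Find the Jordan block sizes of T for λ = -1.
Block sizes for λ = -1: [3, 1]

From the dimensions of kernels of powers, the number of Jordan blocks of size at least j is d_j − d_{j−1} where d_j = dim ker(N^j) (with d_0 = 0). Computing the differences gives [2, 1, 1].
The number of blocks of size exactly k is (#blocks of size ≥ k) − (#blocks of size ≥ k + 1), so the partition is: 1 block(s) of size 1, 1 block(s) of size 3.
In nonincreasing order the block sizes are [3, 1].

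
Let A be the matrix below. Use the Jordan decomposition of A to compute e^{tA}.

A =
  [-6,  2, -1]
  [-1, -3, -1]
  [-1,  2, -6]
e^{tA} =
  [-t*exp(-5*t) + exp(-5*t), 2*t*exp(-5*t), -t*exp(-5*t)]
  [-t*exp(-5*t), 2*t*exp(-5*t) + exp(-5*t), -t*exp(-5*t)]
  [-t*exp(-5*t), 2*t*exp(-5*t), -t*exp(-5*t) + exp(-5*t)]

Strategy: write A = P · J · P⁻¹ where J is a Jordan canonical form, so e^{tA} = P · e^{tJ} · P⁻¹, and e^{tJ} can be computed block-by-block.

A has Jordan form
J =
  [-5,  1,  0]
  [ 0, -5,  0]
  [ 0,  0, -5]
(up to reordering of blocks).

Per-block formulas:
  For a 1×1 block at λ = -5: exp(t · [-5]) = [e^(-5t)].
  For a 2×2 Jordan block J_2(-5): exp(t · J_2(-5)) = e^(-5t)·(I + t·N), where N is the 2×2 nilpotent shift.

After assembling e^{tJ} and conjugating by P, we get:

e^{tA} =
  [-t*exp(-5*t) + exp(-5*t), 2*t*exp(-5*t), -t*exp(-5*t)]
  [-t*exp(-5*t), 2*t*exp(-5*t) + exp(-5*t), -t*exp(-5*t)]
  [-t*exp(-5*t), 2*t*exp(-5*t), -t*exp(-5*t) + exp(-5*t)]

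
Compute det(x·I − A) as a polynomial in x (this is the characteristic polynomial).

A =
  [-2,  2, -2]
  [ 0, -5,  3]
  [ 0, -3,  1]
x^3 + 6*x^2 + 12*x + 8

Expanding det(x·I − A) (e.g. by cofactor expansion or by noting that A is similar to its Jordan form J, which has the same characteristic polynomial as A) gives
  χ_A(x) = x^3 + 6*x^2 + 12*x + 8
which factors as (x + 2)^3. The eigenvalues (with algebraic multiplicities) are λ = -2 with multiplicity 3.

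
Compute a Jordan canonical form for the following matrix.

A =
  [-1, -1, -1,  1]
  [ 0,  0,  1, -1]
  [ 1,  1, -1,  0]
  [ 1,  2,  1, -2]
J_2(-1) ⊕ J_2(-1)

The characteristic polynomial is
  det(x·I − A) = x^4 + 4*x^3 + 6*x^2 + 4*x + 1 = (x + 1)^4

Eigenvalues and multiplicities (the geometric multiplicity of λ is n − rank(A − λI), which equals the number of Jordan blocks for λ):
  λ = -1: algebraic multiplicity = 4, geometric multiplicity = 2

Determining the block sizes for each eigenvalue:
  λ = -1: with am = 4 and gm = 2, the partition is not yet determined (e.g. several partitions of 4 into 2 parts exist). Let N = A − (-1)·I. Computing rank(N^1) = 2, rank(N^2) = 0; the number of blocks of size ≥ j is rank(N^{j−1}) − rank(N^j), giving [2, 2]. So we have 2 block(s) of size 2 → block sizes [2, 2]

Assembling the blocks gives a Jordan form
J =
  [-1,  1,  0,  0]
  [ 0, -1,  0,  0]
  [ 0,  0, -1,  1]
  [ 0,  0,  0, -1]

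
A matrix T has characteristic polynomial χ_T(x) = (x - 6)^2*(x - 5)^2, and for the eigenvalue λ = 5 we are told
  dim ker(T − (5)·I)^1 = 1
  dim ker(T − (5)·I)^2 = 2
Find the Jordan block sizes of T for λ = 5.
Block sizes for λ = 5: [2]

From the dimensions of kernels of powers, the number of Jordan blocks of size at least j is d_j − d_{j−1} where d_j = dim ker(N^j) (with d_0 = 0). Computing the differences gives [1, 1].
The number of blocks of size exactly k is (#blocks of size ≥ k) − (#blocks of size ≥ k + 1), so the partition is: 1 block(s) of size 2.
In nonincreasing order the block sizes are [2].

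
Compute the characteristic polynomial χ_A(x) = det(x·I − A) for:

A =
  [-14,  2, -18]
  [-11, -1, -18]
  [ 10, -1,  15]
x^3 - 27*x - 54

Expanding det(x·I − A) (e.g. by cofactor expansion or by noting that A is similar to its Jordan form J, which has the same characteristic polynomial as A) gives
  χ_A(x) = x^3 - 27*x - 54
which factors as (x - 6)*(x + 3)^2. The eigenvalues (with algebraic multiplicities) are λ = -3 with multiplicity 2, λ = 6 with multiplicity 1.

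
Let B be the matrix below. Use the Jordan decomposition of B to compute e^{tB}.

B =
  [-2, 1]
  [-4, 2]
e^{tB} =
  [1 - 2*t, t]
  [-4*t, 2*t + 1]

Strategy: write B = P · J · P⁻¹ where J is a Jordan canonical form, so e^{tB} = P · e^{tJ} · P⁻¹, and e^{tJ} can be computed block-by-block.

B has Jordan form
J =
  [0, 1]
  [0, 0]
(up to reordering of blocks).

Per-block formulas:
  For a 2×2 Jordan block J_2(0): exp(t · J_2(0)) = e^(0t)·(I + t·N), where N is the 2×2 nilpotent shift.

After assembling e^{tJ} and conjugating by P, we get:

e^{tB} =
  [1 - 2*t, t]
  [-4*t, 2*t + 1]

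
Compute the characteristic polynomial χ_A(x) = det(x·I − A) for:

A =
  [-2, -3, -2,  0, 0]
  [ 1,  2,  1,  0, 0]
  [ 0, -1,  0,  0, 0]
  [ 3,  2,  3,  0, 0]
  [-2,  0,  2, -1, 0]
x^5

Expanding det(x·I − A) (e.g. by cofactor expansion or by noting that A is similar to its Jordan form J, which has the same characteristic polynomial as A) gives
  χ_A(x) = x^5
which factors as x^5. The eigenvalues (with algebraic multiplicities) are λ = 0 with multiplicity 5.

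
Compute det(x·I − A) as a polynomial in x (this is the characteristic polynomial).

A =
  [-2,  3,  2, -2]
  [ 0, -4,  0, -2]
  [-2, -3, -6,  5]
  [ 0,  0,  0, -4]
x^4 + 16*x^3 + 96*x^2 + 256*x + 256

Expanding det(x·I − A) (e.g. by cofactor expansion or by noting that A is similar to its Jordan form J, which has the same characteristic polynomial as A) gives
  χ_A(x) = x^4 + 16*x^3 + 96*x^2 + 256*x + 256
which factors as (x + 4)^4. The eigenvalues (with algebraic multiplicities) are λ = -4 with multiplicity 4.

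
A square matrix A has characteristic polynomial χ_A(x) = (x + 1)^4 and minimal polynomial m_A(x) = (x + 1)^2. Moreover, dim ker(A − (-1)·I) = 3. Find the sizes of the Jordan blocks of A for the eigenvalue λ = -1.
Block sizes for λ = -1: [2, 1, 1]

Step 1 — from the characteristic polynomial, algebraic multiplicity of λ = -1 is 4. From dim ker(A − (-1)·I) = 3, there are exactly 3 Jordan blocks for λ = -1.
Step 2 — from the minimal polynomial, the factor (x + 1)^2 tells us the largest block for λ = -1 has size 2.
Step 3 — with total size 4, 3 blocks, and largest block 2, the block sizes (in nonincreasing order) are [2, 1, 1].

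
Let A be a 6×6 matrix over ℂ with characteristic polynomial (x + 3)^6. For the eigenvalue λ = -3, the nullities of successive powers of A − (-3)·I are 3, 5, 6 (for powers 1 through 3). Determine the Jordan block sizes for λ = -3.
Block sizes for λ = -3: [3, 2, 1]

From the dimensions of kernels of powers, the number of Jordan blocks of size at least j is d_j − d_{j−1} where d_j = dim ker(N^j) (with d_0 = 0). Computing the differences gives [3, 2, 1].
The number of blocks of size exactly k is (#blocks of size ≥ k) − (#blocks of size ≥ k + 1), so the partition is: 1 block(s) of size 1, 1 block(s) of size 2, 1 block(s) of size 3.
In nonincreasing order the block sizes are [3, 2, 1].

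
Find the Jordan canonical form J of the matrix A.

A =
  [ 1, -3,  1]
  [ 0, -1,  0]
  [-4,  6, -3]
J_2(-1) ⊕ J_1(-1)

The characteristic polynomial is
  det(x·I − A) = x^3 + 3*x^2 + 3*x + 1 = (x + 1)^3

Eigenvalues and multiplicities (the geometric multiplicity of λ is n − rank(A − λI), which equals the number of Jordan blocks for λ):
  λ = -1: algebraic multiplicity = 3, geometric multiplicity = 2

Determining the block sizes for each eigenvalue:
  λ = -1: 2 blocks summing to 3 forces exactly one block of size 2 and the rest size 1 → block sizes [2, 1]

Assembling the blocks gives a Jordan form
J =
  [-1,  1,  0]
  [ 0, -1,  0]
  [ 0,  0, -1]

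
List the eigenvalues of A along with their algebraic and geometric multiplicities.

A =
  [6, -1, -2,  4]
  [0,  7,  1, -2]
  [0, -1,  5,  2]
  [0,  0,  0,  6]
λ = 6: alg = 4, geom = 2

Step 1 — factor the characteristic polynomial to read off the algebraic multiplicities:
  χ_A(x) = (x - 6)^4

Step 2 — compute geometric multiplicities via the rank-nullity identity g(λ) = n − rank(A − λI):
  rank(A − (6)·I) = 2, so dim ker(A − (6)·I) = n − 2 = 2

Summary:
  λ = 6: algebraic multiplicity = 4, geometric multiplicity = 2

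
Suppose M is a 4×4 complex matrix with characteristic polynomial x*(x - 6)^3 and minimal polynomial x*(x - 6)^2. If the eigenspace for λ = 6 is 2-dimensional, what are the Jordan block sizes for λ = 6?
Block sizes for λ = 6: [2, 1]

Step 1 — from the characteristic polynomial, algebraic multiplicity of λ = 6 is 3. From dim ker(M − (6)·I) = 2, there are exactly 2 Jordan blocks for λ = 6.
Step 2 — from the minimal polynomial, the factor (x − 6)^2 tells us the largest block for λ = 6 has size 2.
Step 3 — with total size 3, 2 blocks, and largest block 2, the block sizes (in nonincreasing order) are [2, 1].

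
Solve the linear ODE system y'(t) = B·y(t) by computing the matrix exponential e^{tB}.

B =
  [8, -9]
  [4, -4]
e^{tB} =
  [6*t*exp(2*t) + exp(2*t), -9*t*exp(2*t)]
  [4*t*exp(2*t), -6*t*exp(2*t) + exp(2*t)]

Strategy: write B = P · J · P⁻¹ where J is a Jordan canonical form, so e^{tB} = P · e^{tJ} · P⁻¹, and e^{tJ} can be computed block-by-block.

B has Jordan form
J =
  [2, 1]
  [0, 2]
(up to reordering of blocks).

Per-block formulas:
  For a 2×2 Jordan block J_2(2): exp(t · J_2(2)) = e^(2t)·(I + t·N), where N is the 2×2 nilpotent shift.

After assembling e^{tJ} and conjugating by P, we get:

e^{tB} =
  [6*t*exp(2*t) + exp(2*t), -9*t*exp(2*t)]
  [4*t*exp(2*t), -6*t*exp(2*t) + exp(2*t)]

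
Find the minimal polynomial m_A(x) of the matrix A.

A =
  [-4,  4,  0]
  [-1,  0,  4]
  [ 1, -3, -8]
x^3 + 12*x^2 + 48*x + 64

The characteristic polynomial is χ_A(x) = (x + 4)^3, so the eigenvalues are known. The minimal polynomial is
  m_A(x) = Π_λ (x − λ)^{k_λ}
where k_λ is the size of the *largest* Jordan block for λ (equivalently, the smallest k with (A − λI)^k v = 0 for every generalised eigenvector v of λ).

  λ = -4: largest Jordan block has size 3, contributing (x + 4)^3

So m_A(x) = (x + 4)^3 = x^3 + 12*x^2 + 48*x + 64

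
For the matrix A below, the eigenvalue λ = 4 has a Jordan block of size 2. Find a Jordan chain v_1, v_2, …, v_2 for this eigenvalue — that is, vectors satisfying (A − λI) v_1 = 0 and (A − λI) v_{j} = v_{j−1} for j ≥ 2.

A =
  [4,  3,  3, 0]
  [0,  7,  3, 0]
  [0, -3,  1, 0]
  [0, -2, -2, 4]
A Jordan chain for λ = 4 of length 2:
v_1 = (3, 3, -3, -2)ᵀ
v_2 = (0, 1, 0, 0)ᵀ

Let N = A − (4)·I. We want v_2 with N^2 v_2 = 0 but N^1 v_2 ≠ 0; then v_{j-1} := N · v_j for j = 2, …, 2.

Pick v_2 = (0, 1, 0, 0)ᵀ.
Then v_1 = N · v_2 = (3, 3, -3, -2)ᵀ.

Sanity check: (A − (4)·I) v_1 = (0, 0, 0, 0)ᵀ = 0. ✓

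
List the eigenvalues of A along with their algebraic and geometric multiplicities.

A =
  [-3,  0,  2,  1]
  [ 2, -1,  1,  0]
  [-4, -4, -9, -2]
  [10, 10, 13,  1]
λ = -3: alg = 4, geom = 2

Step 1 — factor the characteristic polynomial to read off the algebraic multiplicities:
  χ_A(x) = (x + 3)^4

Step 2 — compute geometric multiplicities via the rank-nullity identity g(λ) = n − rank(A − λI):
  rank(A − (-3)·I) = 2, so dim ker(A − (-3)·I) = n − 2 = 2

Summary:
  λ = -3: algebraic multiplicity = 4, geometric multiplicity = 2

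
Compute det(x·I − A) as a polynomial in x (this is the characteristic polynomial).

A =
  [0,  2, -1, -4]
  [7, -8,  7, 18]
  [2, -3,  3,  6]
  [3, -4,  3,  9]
x^4 - 4*x^3 + 6*x^2 - 4*x + 1

Expanding det(x·I − A) (e.g. by cofactor expansion or by noting that A is similar to its Jordan form J, which has the same characteristic polynomial as A) gives
  χ_A(x) = x^4 - 4*x^3 + 6*x^2 - 4*x + 1
which factors as (x - 1)^4. The eigenvalues (with algebraic multiplicities) are λ = 1 with multiplicity 4.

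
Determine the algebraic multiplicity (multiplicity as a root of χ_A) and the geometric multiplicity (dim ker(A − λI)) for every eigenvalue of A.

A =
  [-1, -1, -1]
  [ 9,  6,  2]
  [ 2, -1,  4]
λ = 3: alg = 3, geom = 1

Step 1 — factor the characteristic polynomial to read off the algebraic multiplicities:
  χ_A(x) = (x - 3)^3

Step 2 — compute geometric multiplicities via the rank-nullity identity g(λ) = n − rank(A − λI):
  rank(A − (3)·I) = 2, so dim ker(A − (3)·I) = n − 2 = 1

Summary:
  λ = 3: algebraic multiplicity = 3, geometric multiplicity = 1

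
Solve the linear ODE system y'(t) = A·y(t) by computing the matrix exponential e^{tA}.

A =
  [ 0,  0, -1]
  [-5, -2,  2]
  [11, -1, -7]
e^{tA} =
  [-t^2*exp(-3*t) + 3*t*exp(-3*t) + exp(-3*t), t^2*exp(-3*t)/2, t^2*exp(-3*t)/2 - t*exp(-3*t)]
  [t^2*exp(-3*t) - 5*t*exp(-3*t), -t^2*exp(-3*t)/2 + t*exp(-3*t) + exp(-3*t), -t^2*exp(-3*t)/2 + 2*t*exp(-3*t)]
  [-3*t^2*exp(-3*t) + 11*t*exp(-3*t), 3*t^2*exp(-3*t)/2 - t*exp(-3*t), 3*t^2*exp(-3*t)/2 - 4*t*exp(-3*t) + exp(-3*t)]

Strategy: write A = P · J · P⁻¹ where J is a Jordan canonical form, so e^{tA} = P · e^{tJ} · P⁻¹, and e^{tJ} can be computed block-by-block.

A has Jordan form
J =
  [-3,  1,  0]
  [ 0, -3,  1]
  [ 0,  0, -3]
(up to reordering of blocks).

Per-block formulas:
  For a 3×3 Jordan block J_3(-3): exp(t · J_3(-3)) = e^(-3t)·(I + t·N + (t^2/2)·N^2), where N is the 3×3 nilpotent shift.

After assembling e^{tJ} and conjugating by P, we get:

e^{tA} =
  [-t^2*exp(-3*t) + 3*t*exp(-3*t) + exp(-3*t), t^2*exp(-3*t)/2, t^2*exp(-3*t)/2 - t*exp(-3*t)]
  [t^2*exp(-3*t) - 5*t*exp(-3*t), -t^2*exp(-3*t)/2 + t*exp(-3*t) + exp(-3*t), -t^2*exp(-3*t)/2 + 2*t*exp(-3*t)]
  [-3*t^2*exp(-3*t) + 11*t*exp(-3*t), 3*t^2*exp(-3*t)/2 - t*exp(-3*t), 3*t^2*exp(-3*t)/2 - 4*t*exp(-3*t) + exp(-3*t)]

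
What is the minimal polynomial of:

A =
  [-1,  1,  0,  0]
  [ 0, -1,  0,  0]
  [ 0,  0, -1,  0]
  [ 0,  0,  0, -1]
x^2 + 2*x + 1

The characteristic polynomial is χ_A(x) = (x + 1)^4, so the eigenvalues are known. The minimal polynomial is
  m_A(x) = Π_λ (x − λ)^{k_λ}
where k_λ is the size of the *largest* Jordan block for λ (equivalently, the smallest k with (A − λI)^k v = 0 for every generalised eigenvector v of λ).

  λ = -1: largest Jordan block has size 2, contributing (x + 1)^2

So m_A(x) = (x + 1)^2 = x^2 + 2*x + 1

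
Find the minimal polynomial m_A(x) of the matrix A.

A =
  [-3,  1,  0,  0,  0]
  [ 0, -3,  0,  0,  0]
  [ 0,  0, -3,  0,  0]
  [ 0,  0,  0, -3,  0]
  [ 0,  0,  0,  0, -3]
x^2 + 6*x + 9

The characteristic polynomial is χ_A(x) = (x + 3)^5, so the eigenvalues are known. The minimal polynomial is
  m_A(x) = Π_λ (x − λ)^{k_λ}
where k_λ is the size of the *largest* Jordan block for λ (equivalently, the smallest k with (A − λI)^k v = 0 for every generalised eigenvector v of λ).

  λ = -3: largest Jordan block has size 2, contributing (x + 3)^2

So m_A(x) = (x + 3)^2 = x^2 + 6*x + 9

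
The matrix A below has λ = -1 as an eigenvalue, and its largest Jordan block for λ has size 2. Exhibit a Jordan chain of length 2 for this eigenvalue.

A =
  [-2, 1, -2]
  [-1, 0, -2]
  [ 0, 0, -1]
A Jordan chain for λ = -1 of length 2:
v_1 = (-1, -1, 0)ᵀ
v_2 = (1, 0, 0)ᵀ

Let N = A − (-1)·I. We want v_2 with N^2 v_2 = 0 but N^1 v_2 ≠ 0; then v_{j-1} := N · v_j for j = 2, …, 2.

Pick v_2 = (1, 0, 0)ᵀ.
Then v_1 = N · v_2 = (-1, -1, 0)ᵀ.

Sanity check: (A − (-1)·I) v_1 = (0, 0, 0)ᵀ = 0. ✓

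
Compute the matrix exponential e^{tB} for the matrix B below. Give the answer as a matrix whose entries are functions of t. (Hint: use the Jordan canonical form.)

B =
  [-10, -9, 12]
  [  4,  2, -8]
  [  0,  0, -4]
e^{tB} =
  [-6*t*exp(-4*t) + exp(-4*t), -9*t*exp(-4*t), 12*t*exp(-4*t)]
  [4*t*exp(-4*t), 6*t*exp(-4*t) + exp(-4*t), -8*t*exp(-4*t)]
  [0, 0, exp(-4*t)]

Strategy: write B = P · J · P⁻¹ where J is a Jordan canonical form, so e^{tB} = P · e^{tJ} · P⁻¹, and e^{tJ} can be computed block-by-block.

B has Jordan form
J =
  [-4,  1,  0]
  [ 0, -4,  0]
  [ 0,  0, -4]
(up to reordering of blocks).

Per-block formulas:
  For a 2×2 Jordan block J_2(-4): exp(t · J_2(-4)) = e^(-4t)·(I + t·N), where N is the 2×2 nilpotent shift.
  For a 1×1 block at λ = -4: exp(t · [-4]) = [e^(-4t)].

After assembling e^{tJ} and conjugating by P, we get:

e^{tB} =
  [-6*t*exp(-4*t) + exp(-4*t), -9*t*exp(-4*t), 12*t*exp(-4*t)]
  [4*t*exp(-4*t), 6*t*exp(-4*t) + exp(-4*t), -8*t*exp(-4*t)]
  [0, 0, exp(-4*t)]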